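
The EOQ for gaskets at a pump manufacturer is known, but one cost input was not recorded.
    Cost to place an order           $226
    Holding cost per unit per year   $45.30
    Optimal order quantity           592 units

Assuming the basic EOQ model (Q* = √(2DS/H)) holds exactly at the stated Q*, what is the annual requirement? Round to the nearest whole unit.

35,124 units per year

Since Q* = (2DS/H)^½, squaring gives Q*²·H = 2DS.
D = Q²H / (2S) = 592² × 45.3 / (2 × 226) = 35,123.94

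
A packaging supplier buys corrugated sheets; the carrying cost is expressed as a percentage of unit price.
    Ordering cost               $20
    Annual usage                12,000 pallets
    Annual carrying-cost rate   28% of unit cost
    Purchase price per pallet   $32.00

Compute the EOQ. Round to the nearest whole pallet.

Holding cost per pallet per year: H = 28% × $32 = $8.9600
Q* = √(2·D·S / H) = √(2·12,000·20 / 8.96) = √53,571.4 ≈ 231.46

231 pallets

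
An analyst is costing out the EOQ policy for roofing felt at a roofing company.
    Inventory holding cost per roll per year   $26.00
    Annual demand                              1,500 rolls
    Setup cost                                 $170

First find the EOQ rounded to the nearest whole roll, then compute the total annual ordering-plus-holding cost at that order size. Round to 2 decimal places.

$3,641.43

EOQ = √(2DS/H) = √(2 × 1,500 × 170 / 26)
    = √(19,615.38) ≈ 140.05 → Q = 140 rolls
Ordering: D/Q × S = 1,500/140 × $170 = $1,821.43
Holding:  Q/2 × H = 140/2 × $26 = $1,820.00
Total = $1,821.43 + $1,820.00 = $3,641.43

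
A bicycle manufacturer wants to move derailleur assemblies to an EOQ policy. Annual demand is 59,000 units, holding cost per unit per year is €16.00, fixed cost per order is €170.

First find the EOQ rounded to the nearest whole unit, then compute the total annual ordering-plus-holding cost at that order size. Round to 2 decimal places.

€17,915.36

EOQ = √(2DS/H) = √(2 × 59,000 × 170 / 16)
    = √(1,253,750.00) ≈ 1,119.71 → Q = 1,120 units
Ordering: D/Q × S = 59,000/1,120 × €170 = €8,955.36
Holding:  Q/2 × H = 1,120/2 × €16 = €8,960.00
Total = €8,955.36 + €8,960.00 = €17,915.36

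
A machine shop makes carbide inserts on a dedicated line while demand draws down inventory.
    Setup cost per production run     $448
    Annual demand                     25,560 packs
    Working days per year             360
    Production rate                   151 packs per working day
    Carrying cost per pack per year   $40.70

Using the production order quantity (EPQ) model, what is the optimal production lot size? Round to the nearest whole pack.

1,031 packs

Daily demand d = 25,560/360 = 71.000; p = 151; 1 − d/p = 0.52980
EPQ = √(2DS / (H(1 − d/p)))
    = √(2 × 25,560 × 448 / (40.7 × 0.52980)) ≈ 1,030.58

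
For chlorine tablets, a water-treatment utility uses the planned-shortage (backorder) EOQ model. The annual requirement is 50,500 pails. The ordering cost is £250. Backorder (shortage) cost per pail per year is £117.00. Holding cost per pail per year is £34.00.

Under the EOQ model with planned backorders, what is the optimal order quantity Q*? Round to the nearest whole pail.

Basic EOQ = √(2·50,500·250/34) = 861.770
Backorder adjustment √((H+b)/b) = √((34+117)/117) = 1.1360
Q* = 861.770 × 1.1360 ≈ 979.01

979 pails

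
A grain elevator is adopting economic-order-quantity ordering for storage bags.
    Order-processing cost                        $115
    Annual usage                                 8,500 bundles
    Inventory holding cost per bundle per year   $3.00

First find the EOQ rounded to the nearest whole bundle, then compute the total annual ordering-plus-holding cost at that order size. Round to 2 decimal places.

EOQ = √(2DS/H) = √(2 × 8,500 × 115 / 3)
    = √(651,666.67) ≈ 807.26 → Q = 807 bundles
Orders/yr = 8,500/807 = 10.533; ordering cost = 10.533 × $115 = $1,211.28
Average inventory = 807/2 = 403.5; holding cost = 403.5 × $3 = $1,210.50
Total = $1,211.28 + $1,210.50 = $2,421.78

$2,421.78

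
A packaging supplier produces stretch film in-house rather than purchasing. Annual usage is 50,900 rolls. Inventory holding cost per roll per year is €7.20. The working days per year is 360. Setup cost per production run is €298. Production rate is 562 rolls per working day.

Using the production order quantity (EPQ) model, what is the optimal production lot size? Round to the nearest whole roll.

Daily demand d = 50,900/360 = 141.389; p = 562; 1 − d/p = 0.74842
EPQ = √(2DS / (H(1 − d/p)))
    = √(2 × 50,900 × 298 / (7.2 × 0.74842)) ≈ 2,372.70

2,373 rolls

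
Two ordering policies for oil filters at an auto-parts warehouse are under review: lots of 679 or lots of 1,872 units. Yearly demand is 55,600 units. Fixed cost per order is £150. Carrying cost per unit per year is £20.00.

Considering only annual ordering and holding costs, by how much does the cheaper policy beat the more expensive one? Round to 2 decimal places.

TC(Q) = (D/Q)S + (Q/2)H
TC(679) = (55,600/679)×150 + (679/2)×20 = £19,072.77
TC(1,872) = (55,600/1,872)×150 + (1,872/2)×20 = £23,175.13
Cheaper: Q = 679.  Difference = £4,102.36

£4,102.36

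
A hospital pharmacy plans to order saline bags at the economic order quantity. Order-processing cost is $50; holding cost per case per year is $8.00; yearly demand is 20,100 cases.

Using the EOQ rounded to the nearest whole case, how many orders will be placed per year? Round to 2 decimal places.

40.12 orders per year

Q* = √(2·D·S / H) = √(2·20,100·50 / 8) = √251,250.0 ≈ 501.25 → Q = 501
N = D/Q = 20,100/501 ≈ 40.120 orders/yr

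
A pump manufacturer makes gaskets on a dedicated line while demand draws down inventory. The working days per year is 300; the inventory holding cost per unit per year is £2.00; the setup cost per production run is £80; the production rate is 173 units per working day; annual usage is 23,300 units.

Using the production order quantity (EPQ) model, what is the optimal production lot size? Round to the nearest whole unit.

1,839 units

Daily demand d = 23,300/300 = 77.667; p = 173; 1 − d/p = 0.55106
EPQ = √(2DS / (H(1 − d/p)))
    = √(2 × 23,300 × 80 / (2 × 0.55106)) ≈ 1,839.18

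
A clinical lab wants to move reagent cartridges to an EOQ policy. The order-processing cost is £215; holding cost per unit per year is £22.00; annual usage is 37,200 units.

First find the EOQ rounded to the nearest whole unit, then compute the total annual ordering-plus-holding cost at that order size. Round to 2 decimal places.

£18,759.32

2DS/H = 2·37,200·215/22 = 727,090.91
EOQ = √727,090.91 ≈ 852.70 → Q = 853 units
Ordering: D/Q × S = 37,200/853 × £215 = £9,376.32
Holding:  Q/2 × H = 853/2 × £22 = £9,383.00
Total = £9,376.32 + £9,383.00 = £18,759.32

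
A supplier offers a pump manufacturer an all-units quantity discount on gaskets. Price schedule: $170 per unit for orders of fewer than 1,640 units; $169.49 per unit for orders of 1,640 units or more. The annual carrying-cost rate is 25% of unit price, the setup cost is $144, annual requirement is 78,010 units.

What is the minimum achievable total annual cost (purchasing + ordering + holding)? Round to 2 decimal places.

$13,263,510.01

H₁ = 25%×$170 = $42.5000;  H₂ = 25%×$169.49 = $42.3725
EOQ₁ = √(2×78,010×144/42.5000) = 727.07  (< 1,640, feasible at tier 1)
EOQ₂ = √(2×78,010×144/42.3725) = 728.16  (< 1,640 → use Q = 1,640 at tier-2 price)
TC(tier 1 (EOQ₁), Q≈727.1) = $13,292,600.52
TC(tier 2, Q≈1,640.0) = $13,263,510.01
Minimum at tier 2: $13,263,510.01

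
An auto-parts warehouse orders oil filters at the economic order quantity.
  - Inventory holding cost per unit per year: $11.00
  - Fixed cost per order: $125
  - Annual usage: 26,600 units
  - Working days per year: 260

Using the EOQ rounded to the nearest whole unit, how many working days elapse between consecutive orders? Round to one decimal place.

7.6 days

Optimal lot size Q* = (2 × 26,600 × $125 / $11)^½ ≈ 777.53 → Q = 778 units
Days between orders = 260 / (D/Q) = 260 / 34.190 ≈ 7.605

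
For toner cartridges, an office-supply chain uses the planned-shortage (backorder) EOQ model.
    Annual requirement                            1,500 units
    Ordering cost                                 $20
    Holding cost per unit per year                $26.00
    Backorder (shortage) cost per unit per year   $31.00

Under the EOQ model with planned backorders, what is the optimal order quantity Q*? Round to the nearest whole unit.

65 units

Q* = √(2DS/H) · √((H + b)/b)
   = √(2 × 1,500 × 20 / 26) · √((26 + 31) / 31)
   = 48.038 × 1.3560 ≈ 65.14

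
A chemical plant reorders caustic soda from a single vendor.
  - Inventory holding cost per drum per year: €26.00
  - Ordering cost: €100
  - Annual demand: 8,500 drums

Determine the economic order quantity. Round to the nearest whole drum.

2DS/H = 2·8,500·100/26 = 65,384.62
EOQ = √65,384.62 ≈ 255.70

256 drums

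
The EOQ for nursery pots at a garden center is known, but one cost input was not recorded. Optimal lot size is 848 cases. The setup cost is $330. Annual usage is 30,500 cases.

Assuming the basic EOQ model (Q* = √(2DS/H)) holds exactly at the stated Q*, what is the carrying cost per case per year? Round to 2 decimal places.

From Q* = √(2DS/H) ⇒ Q*² = 2DS/H.
H = 2DS / Q² = 2 × 30,500 × 330 / 848² = 27.9932

$27.99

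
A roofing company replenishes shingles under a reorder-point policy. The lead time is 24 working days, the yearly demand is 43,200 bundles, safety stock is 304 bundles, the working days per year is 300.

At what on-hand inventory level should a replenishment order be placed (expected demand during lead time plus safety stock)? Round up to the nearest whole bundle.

3,760 bundles

Daily demand d = 43,200 / 300 = 144.000 bundles/day
Demand during lead time = 144.000 × 24 = 3,456.00
Reorder point = 3,456.00 + 304 = 3,760.00 → round up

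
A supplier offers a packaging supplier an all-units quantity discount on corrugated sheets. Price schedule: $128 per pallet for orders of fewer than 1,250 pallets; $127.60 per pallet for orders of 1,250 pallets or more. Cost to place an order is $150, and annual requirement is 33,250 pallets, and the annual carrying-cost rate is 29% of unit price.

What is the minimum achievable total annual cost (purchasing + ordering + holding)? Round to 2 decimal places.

H₁ = 29%×$128 = $37.1200;  H₂ = 29%×$127.60 = $37.0040
EOQ₁ = √(2×33,250×150/37.1200) = 518.39  (< 1,250, feasible at tier 1)
EOQ₂ = √(2×33,250×150/37.0040) = 519.20  (< 1,250 → use Q = 1,250 at tier-2 price)
TC(tier 1 (EOQ₁), Q≈518.4) = $4,275,242.45
TC(tier 2, Q≈1,250.0) = $4,269,817.50
Minimum at tier 2: $4,269,817.50

$4,269,817.50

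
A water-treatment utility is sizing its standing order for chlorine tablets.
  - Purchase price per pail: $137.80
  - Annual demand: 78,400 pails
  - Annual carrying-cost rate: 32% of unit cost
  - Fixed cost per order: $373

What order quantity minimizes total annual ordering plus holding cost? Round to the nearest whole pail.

Carrying cost H = $137.8 × 32% = $44.0960/pail/yr
EOQ = √(2DS/H) = √(2 × 78,400 × 373 / 44.096)
    = √(1,326,342.53) ≈ 1,151.67

1,152 pails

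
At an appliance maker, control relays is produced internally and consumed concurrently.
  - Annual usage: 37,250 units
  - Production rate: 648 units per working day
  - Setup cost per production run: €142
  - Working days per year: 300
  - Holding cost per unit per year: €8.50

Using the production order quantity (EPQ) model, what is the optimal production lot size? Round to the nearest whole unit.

Daily demand d = 37,250/300 = 124.167; p = 648; 1 − d/p = 0.80838
EPQ = √(2DS / (H(1 − d/p)))
    = √(2 × 37,250 × 142 / (8.5 × 0.80838)) ≈ 1,240.81

1,241 units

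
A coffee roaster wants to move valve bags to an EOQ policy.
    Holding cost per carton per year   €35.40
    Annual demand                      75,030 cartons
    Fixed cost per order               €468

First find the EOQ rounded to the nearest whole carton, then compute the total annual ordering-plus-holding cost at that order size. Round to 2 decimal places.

Optimal lot size Q* = (2 × 75,030 × €468 / €35.4)^½ ≈ 1,408.49 → Q = 1,408 cartons
Ordering: D/Q × S = 75,030/1,408 × €468 = €24,938.95
Holding:  Q/2 × H = 1,408/2 × €35.4 = €24,921.60
Total = €24,938.95 + €24,921.60 = €49,860.55

€49,860.55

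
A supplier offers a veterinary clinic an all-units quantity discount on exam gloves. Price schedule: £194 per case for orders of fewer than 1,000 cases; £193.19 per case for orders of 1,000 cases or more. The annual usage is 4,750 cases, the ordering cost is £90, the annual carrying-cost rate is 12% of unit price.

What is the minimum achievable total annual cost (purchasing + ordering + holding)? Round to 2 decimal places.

£925,961.43

H₁ = 12%×£194 = £23.2800;  H₂ = 12%×£193.19 = £23.1828
EOQ₁ = √(2×4,750×90/23.2800) = 191.64  (< 1,000, feasible at tier 1)
EOQ₂ = √(2×4,750×90/23.1828) = 192.04  (< 1,000 → use Q = 1,000 at tier-2 price)
TC(tier 1 (EOQ₁), Q≈191.6) = £925,961.43
TC(tier 2, Q≈1,000.0) = £929,671.40
Minimum at tier 1 (EOQ₁): £925,961.43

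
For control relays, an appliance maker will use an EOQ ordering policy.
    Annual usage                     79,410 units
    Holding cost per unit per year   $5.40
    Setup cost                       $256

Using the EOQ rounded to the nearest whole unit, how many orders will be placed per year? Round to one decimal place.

Q* = √(2·D·S / H) = √(2·79,410·256 / 5.4) = √7,529,244.4 ≈ 2,743.95 → Q = 2,744
Orders per year = D/Q = 79,410 / 2,744 = 28.940

28.9 orders per year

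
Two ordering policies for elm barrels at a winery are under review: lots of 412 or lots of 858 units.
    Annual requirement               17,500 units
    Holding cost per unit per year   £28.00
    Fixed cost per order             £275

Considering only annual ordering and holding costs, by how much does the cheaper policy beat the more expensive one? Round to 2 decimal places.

£172.15

Annual cost at Q: ordering D·S/Q plus holding Q·H/2.
TC(412) = (17,500/412)×275 + (412/2)×28 = £17,448.83
TC(858) = (17,500/858)×275 + (858/2)×28 = £17,620.97
Lots of 412 are cheaper by £172.15.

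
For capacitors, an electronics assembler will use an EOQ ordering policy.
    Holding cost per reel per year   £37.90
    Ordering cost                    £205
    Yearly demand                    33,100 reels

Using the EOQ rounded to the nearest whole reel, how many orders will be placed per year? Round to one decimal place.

Q* = √(2·D·S / H) = √(2·33,100·205 / 37.9) = √358,073.9 ≈ 598.39 → Q = 598
Orders per year = D/Q = 33,100 / 598 = 55.351

55.4 orders per year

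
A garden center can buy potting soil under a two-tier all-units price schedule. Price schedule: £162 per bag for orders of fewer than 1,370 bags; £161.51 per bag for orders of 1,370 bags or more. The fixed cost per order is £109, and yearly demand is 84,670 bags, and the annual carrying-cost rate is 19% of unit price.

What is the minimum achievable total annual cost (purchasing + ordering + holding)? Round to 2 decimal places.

£13,702,808.74

H₁ = 19%×£162 = £30.7800;  H₂ = 19%×£161.51 = £30.6869
EOQ₁ = √(2×84,670×109/30.7800) = 774.39  (< 1,370, feasible at tier 1)
EOQ₂ = √(2×84,670×109/30.6869) = 775.56  (< 1,370 → use Q = 1,370 at tier-2 price)
TC(tier 1 (EOQ₁), Q≈774.4) = £13,740,375.67
TC(tier 2, Q≈1,370.0) = £13,702,808.74
Minimum at tier 2: £13,702,808.74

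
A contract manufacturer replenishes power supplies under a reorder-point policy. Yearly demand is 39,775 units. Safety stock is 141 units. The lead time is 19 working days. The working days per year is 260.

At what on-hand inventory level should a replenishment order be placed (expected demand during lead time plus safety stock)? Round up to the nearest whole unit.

3,048 units

Daily demand d = 39,775 / 260 = 152.981 units/day
Demand during lead time = 152.981 × 19 = 2,906.63
Reorder point = 2,906.63 + 141 = 3,047.63 → round up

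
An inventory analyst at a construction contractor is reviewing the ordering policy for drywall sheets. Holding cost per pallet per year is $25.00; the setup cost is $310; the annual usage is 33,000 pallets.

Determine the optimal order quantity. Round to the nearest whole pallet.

905 pallets

Optimal lot size Q* = (2 × 33,000 × $310 / $25)^½ ≈ 904.65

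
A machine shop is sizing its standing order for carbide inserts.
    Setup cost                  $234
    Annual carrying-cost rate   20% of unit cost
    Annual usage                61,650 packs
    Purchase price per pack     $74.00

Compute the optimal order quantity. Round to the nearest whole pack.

1,396 packs

Holding cost per pack per year: H = 20% × $74 = $14.8000
Q* = √(2·D·S / H) = √(2·61,650·234 / 14.8) = √1,949,473.0 ≈ 1,396.24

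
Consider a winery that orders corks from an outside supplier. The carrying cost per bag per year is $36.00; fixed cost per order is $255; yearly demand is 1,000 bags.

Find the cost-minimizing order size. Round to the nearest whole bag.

Q* = √(2·D·S / H) = √(2·1,000·255 / 36) = √14,166.7 ≈ 119.02

119 bags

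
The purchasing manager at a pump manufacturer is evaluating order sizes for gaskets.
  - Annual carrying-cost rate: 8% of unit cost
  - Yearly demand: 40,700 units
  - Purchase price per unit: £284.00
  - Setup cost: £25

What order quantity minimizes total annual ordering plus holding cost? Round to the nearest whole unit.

Carrying cost H = £284 × 8% = £22.7200/unit/yr
2DS/H = 2·40,700·25/22.72 = 89,568.66
EOQ = √89,568.66 ≈ 299.28

299 units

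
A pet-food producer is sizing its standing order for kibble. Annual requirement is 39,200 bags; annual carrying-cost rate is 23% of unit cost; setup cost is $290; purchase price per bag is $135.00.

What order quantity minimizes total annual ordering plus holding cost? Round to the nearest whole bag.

856 bags

Holding cost per bag per year: H = 23% × $135 = $31.0500
2DS/H = 2·39,200·290/31.05 = 732,238.33
EOQ = √732,238.33 ≈ 855.71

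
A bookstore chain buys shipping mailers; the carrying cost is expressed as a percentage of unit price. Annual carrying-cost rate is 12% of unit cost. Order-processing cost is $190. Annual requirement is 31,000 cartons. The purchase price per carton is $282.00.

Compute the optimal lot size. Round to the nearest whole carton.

Holding cost per carton per year: H = 12% × $282 = $33.8400
Optimal lot size Q* = (2 × 31,000 × $190 / $33.84)^½ ≈ 590.01

590 cartons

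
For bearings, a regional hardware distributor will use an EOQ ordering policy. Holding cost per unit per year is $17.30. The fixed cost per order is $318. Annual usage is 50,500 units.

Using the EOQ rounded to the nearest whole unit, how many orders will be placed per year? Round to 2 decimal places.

Q* = √(2·D·S / H) = √(2·50,500·318 / 17.3) = √1,856,531.8 ≈ 1,362.55 → Q = 1,363
Orders per year = D/Q = 50,500 / 1,363 = 37.051

37.05 orders per year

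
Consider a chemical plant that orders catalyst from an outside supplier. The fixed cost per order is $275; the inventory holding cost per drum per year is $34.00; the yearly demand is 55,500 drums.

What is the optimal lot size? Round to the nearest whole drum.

Q* = √(2·D·S / H) = √(2·55,500·275 / 34) = √897,794.1 ≈ 947.52

948 drums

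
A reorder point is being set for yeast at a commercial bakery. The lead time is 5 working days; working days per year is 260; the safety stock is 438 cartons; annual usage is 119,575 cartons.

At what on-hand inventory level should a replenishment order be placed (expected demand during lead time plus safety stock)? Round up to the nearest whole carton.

Daily demand d = 119,575 / 260 = 459.904 cartons/day
Demand during lead time = 459.904 × 5 = 2,299.52
Reorder point = 2,299.52 + 438 = 2,737.52 → round up

2,738 cartons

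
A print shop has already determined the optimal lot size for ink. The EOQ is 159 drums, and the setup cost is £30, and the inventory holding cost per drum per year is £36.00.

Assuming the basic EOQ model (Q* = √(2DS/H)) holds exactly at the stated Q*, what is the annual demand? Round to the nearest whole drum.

Since Q* = (2DS/H)^½, squaring gives Q*²·H = 2DS.
D = Q²H / (2S) = 159² × 36 / (2 × 30) = 15,168.60

15,169 drums per year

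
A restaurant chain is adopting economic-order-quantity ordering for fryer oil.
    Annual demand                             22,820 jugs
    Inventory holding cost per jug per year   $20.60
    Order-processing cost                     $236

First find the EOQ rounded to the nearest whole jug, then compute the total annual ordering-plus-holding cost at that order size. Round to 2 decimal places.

$14,895.75

2DS/H = 2·22,820·236/20.6 = 522,866.02
EOQ = √522,866.02 ≈ 723.09 → Q = 723 jugs
Orders/yr = 22,820/723 = 31.563; ordering cost = 31.563 × $236 = $7,448.85
Average inventory = 723/2 = 361.5; holding cost = 361.5 × $20.6 = $7,446.90
Total = $7,448.85 + $7,446.90 = $14,895.75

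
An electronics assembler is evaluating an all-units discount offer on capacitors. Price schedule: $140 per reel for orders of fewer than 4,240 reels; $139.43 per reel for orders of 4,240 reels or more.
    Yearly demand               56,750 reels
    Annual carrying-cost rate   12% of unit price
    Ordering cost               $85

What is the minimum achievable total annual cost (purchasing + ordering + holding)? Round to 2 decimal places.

H₁ = 12%×$140 = $16.8000;  H₂ = 12%×$139.43 = $16.7316
EOQ₁ = √(2×56,750×85/16.8000) = 757.80  (< 4,240, feasible at tier 1)
EOQ₂ = √(2×56,750×85/16.7316) = 759.34  (< 4,240 → use Q = 4,240 at tier-2 price)
TC(tier 1 (EOQ₁), Q≈757.8) = $7,957,730.99
TC(tier 2, Q≈4,240.0) = $7,949,261.17
Minimum at tier 2: $7,949,261.17

$7,949,261.17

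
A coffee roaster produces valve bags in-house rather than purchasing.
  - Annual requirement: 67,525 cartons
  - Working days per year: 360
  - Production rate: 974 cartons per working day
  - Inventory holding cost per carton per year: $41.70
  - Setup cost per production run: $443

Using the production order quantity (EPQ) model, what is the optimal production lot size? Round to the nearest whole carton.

1,333 cartons

Daily demand d = 67,525/360 = 187.569; p = 974; 1 − d/p = 0.80742
EPQ = √(2DS / (H(1 − d/p)))
    = √(2 × 67,525 × 443 / (41.7 × 0.80742)) ≈ 1,333.00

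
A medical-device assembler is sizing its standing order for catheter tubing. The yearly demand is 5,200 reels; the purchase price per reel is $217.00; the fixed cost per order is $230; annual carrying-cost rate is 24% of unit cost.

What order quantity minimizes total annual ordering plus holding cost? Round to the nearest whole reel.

Holding cost per reel per year: H = 24% × $217 = $52.0800
EOQ = √(2DS/H) = √(2 × 5,200 × 230 / 52.08)
    = √(45,929.34) ≈ 214.31

214 reels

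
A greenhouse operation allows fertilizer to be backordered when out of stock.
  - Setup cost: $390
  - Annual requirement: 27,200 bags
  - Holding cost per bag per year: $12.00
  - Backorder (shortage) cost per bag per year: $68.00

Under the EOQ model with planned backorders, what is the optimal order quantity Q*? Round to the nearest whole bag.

Q* = √(2DS/H) · √((H + b)/b)
   = √(2 × 27,200 × 390 / 12) · √((12 + 68) / 68)
   = 1,329.662 × 1.0847 ≈ 1,442.22

1,442 bags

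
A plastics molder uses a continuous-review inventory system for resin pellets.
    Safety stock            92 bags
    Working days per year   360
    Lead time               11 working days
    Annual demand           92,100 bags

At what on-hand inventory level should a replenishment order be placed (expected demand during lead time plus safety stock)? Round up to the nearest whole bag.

Daily demand d = 92,100 / 360 = 255.833 bags/day
Demand during lead time = 255.833 × 11 = 2,814.17
Reorder point = 2,814.17 + 92 = 2,906.17 → round up

2,907 bags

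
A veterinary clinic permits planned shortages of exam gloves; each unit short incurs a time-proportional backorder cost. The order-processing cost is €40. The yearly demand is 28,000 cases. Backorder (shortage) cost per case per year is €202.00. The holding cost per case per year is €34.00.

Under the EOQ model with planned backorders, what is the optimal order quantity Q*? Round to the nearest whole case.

277 cases

Q* = √(2DS/H) · √((H + b)/b)
   = √(2 × 28,000 × 40 / 34) · √((34 + 202) / 202)
   = 256.676 × 1.0809 ≈ 277.44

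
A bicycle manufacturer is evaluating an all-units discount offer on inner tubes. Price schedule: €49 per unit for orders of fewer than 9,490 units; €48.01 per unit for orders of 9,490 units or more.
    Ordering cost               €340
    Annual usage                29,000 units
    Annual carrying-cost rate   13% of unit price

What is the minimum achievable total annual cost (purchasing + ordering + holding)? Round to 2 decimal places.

H₁ = 13%×€49 = €6.3700;  H₂ = 13%×€48.01 = €6.2413
EOQ₁ = √(2×29,000×340/6.3700) = 1,759.48  (< 9,490, feasible at tier 1)
EOQ₂ = √(2×29,000×340/6.2413) = 1,777.53  (< 9,490 → use Q = 9,490 at tier-2 price)
TC(tier 1 (EOQ₁), Q≈1,759.5) = €1,432,207.87
TC(tier 2, Q≈9,490.0) = €1,422,943.96
Minimum at tier 2: €1,422,943.96

€1,422,943.96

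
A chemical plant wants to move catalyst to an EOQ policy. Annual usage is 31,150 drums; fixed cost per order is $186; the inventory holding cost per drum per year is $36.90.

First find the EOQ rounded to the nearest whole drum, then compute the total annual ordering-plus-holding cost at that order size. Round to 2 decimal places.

$20,678.25

Optimal lot size Q* = (2 × 31,150 × $186 / $36.9)^½ ≈ 560.39 → Q = 560 drums
Annual ordering cost = (D/Q)·S = (31,150/560) × 186 = $10,346.25
Annual holding cost  = (Q/2)·H = (560/2) × 36.9 = $10,332.00
Total = $10,346.25 + $10,332.00 = $20,678.25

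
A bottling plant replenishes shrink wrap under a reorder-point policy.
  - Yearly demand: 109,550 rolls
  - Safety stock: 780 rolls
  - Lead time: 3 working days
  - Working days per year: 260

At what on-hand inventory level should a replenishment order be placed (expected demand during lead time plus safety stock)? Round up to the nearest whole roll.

Daily demand d = 109,550 / 260 = 421.346 rolls/day
Demand during lead time = 421.346 × 3 = 1,264.04
Reorder point = 1,264.04 + 780 = 2,044.04 → round up

2,045 rolls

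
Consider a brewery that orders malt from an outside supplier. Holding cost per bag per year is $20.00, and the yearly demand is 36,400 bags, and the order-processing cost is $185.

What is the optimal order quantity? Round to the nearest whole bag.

Optimal lot size Q* = (2 × 36,400 × $185 / $20)^½ ≈ 820.61

821 bags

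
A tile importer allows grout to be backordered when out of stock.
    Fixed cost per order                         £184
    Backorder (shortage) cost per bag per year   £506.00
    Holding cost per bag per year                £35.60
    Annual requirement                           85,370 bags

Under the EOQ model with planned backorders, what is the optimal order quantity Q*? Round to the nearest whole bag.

972 bags

Basic EOQ = √(2·85,370·184/35.6) = 939.402
Backorder adjustment √((H+b)/b) = √((35.6+506)/506) = 1.0346
Q* = 939.402 × 1.0346 ≈ 971.89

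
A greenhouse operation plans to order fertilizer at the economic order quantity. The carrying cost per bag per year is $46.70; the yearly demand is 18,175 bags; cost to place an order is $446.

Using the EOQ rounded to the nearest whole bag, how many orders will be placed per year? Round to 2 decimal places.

30.86 orders per year

2DS/H = 2·18,175·446/46.7 = 347,154.18
EOQ = √347,154.18 ≈ 589.20 → Q = 589
Orders per year = D/Q = 18,175 / 589 = 30.857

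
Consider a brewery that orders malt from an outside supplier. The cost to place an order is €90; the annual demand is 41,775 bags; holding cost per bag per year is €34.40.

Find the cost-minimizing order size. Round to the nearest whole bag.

468 bags

EOQ = √(2DS/H) = √(2 × 41,775 × 90 / 34.4)
    = √(218,590.12) ≈ 467.54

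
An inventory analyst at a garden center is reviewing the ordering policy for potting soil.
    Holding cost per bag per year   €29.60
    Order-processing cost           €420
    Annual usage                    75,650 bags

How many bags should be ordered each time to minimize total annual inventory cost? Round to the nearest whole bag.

2DS/H = 2·75,650·420/29.6 = 2,146,824.32
EOQ = √2,146,824.32 ≈ 1,465.20

1,465 bags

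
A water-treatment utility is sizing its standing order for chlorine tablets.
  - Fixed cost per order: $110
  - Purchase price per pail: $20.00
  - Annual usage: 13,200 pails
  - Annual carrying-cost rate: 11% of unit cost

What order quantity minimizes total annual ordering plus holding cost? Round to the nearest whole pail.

Carrying cost H = $20 × 11% = $2.2000/pail/yr
2DS/H = 2·13,200·110/2.2 = 1,320,000.00
EOQ = √1,320,000.00 ≈ 1,148.91

1,149 pails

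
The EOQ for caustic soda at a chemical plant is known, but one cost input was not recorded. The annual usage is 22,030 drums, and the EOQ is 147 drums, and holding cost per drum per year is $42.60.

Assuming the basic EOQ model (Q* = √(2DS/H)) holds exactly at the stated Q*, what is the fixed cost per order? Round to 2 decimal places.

$20.89

EOQ relation: Q² = 2DS/H, so rearrange for the unknown.
S = Q²H / (2D) = 147² × 42.6 / (2 × 22,030) = 20.8930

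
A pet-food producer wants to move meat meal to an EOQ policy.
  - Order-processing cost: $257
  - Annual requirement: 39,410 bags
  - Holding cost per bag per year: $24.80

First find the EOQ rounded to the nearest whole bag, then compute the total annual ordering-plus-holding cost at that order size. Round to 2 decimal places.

$22,413.55

Q* = √(2·D·S / H) = √(2·39,410·257 / 24.8) = √816,804.0 ≈ 903.77 → Q = 904 bags
Annual ordering cost = (D/Q)·S = (39,410/904) × 257 = $11,203.95
Annual holding cost  = (Q/2)·H = (904/2) × 24.8 = $11,209.60
Total = $11,203.95 + $11,209.60 = $22,413.55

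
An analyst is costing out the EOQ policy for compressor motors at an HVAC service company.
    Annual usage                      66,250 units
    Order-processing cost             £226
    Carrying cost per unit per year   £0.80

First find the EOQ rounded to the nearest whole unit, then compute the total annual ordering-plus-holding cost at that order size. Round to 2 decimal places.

£4,894.49

EOQ = √(2DS/H) = √(2 × 66,250 × 226 / 0.8)
    = √(37,431,250.00) ≈ 6,118.11 → Q = 6,118 units
Annual ordering cost = (D/Q)·S = (66,250/6,118) × 226 = £2,447.29
Annual holding cost  = (Q/2)·H = (6,118/2) × 0.8 = £2,447.20
Total = £2,447.29 + £2,447.20 = £4,894.49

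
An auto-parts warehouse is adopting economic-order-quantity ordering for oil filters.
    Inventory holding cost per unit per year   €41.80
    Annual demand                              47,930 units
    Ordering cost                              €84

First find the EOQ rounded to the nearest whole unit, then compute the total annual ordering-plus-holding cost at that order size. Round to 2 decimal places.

€18,346.22

Optimal lot size Q* = (2 × 47,930 × €84 / €41.8)^½ ≈ 438.90 → Q = 439 units
Ordering: D/Q × S = 47,930/439 × €84 = €9,171.12
Holding:  Q/2 × H = 439/2 × €41.8 = €9,175.10
Total = €9,171.12 + €9,175.10 = €18,346.22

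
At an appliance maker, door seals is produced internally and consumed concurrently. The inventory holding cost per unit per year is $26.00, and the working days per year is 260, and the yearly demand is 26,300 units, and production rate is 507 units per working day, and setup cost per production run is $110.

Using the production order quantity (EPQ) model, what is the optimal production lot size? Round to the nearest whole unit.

527 units

d = 26,300/260 = 101.1538 units/day;  effective holding cost H(1 − d/p) = 26·(1 − 101.1538/507) = 20.81262
Q* = √(2DS / H_eff) = √(2·26,300·110 / 20.81262) ≈ 527.26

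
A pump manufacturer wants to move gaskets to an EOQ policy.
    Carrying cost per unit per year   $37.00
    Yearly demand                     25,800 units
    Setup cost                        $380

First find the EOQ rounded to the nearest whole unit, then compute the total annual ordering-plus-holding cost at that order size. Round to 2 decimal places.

$26,935.03

2DS/H = 2·25,800·380/37 = 529,945.95
EOQ = √529,945.95 ≈ 727.97 → Q = 728 units
Orders/yr = 25,800/728 = 35.440; ordering cost = 35.440 × $380 = $13,467.03
Average inventory = 728/2 = 364; holding cost = 364 × $37 = $13,468.00
Total = $13,467.03 + $13,468.00 = $26,935.03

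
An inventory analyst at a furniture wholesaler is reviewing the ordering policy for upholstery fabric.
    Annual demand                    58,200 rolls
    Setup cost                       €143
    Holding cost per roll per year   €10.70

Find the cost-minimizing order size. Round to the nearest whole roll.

Q* = √(2·D·S / H) = √(2·58,200·143 / 10.7) = √1,555,626.2 ≈ 1,247.25

1,247 rolls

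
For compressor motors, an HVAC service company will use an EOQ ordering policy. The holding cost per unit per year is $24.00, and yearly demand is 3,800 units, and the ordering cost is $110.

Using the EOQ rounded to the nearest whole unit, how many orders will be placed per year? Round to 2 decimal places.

20.32 orders per year

2DS/H = 2·3,800·110/24 = 34,833.33
EOQ = √34,833.33 ≈ 186.64 → Q = 187
N = D/Q = 3,800/187 ≈ 20.321 orders/yr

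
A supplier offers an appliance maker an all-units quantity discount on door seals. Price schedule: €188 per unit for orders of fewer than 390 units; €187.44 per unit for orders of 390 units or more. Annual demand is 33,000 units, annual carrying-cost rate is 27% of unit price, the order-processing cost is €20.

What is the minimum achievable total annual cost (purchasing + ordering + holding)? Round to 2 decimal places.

H₁ = 27%×€188 = €50.7600;  H₂ = 27%×€187.44 = €50.6088
EOQ₁ = √(2×33,000×20/50.7600) = 161.26  (< 390, feasible at tier 1)
EOQ₂ = √(2×33,000×20/50.6088) = 161.50  (< 390 → use Q = 390 at tier-2 price)
TC(tier 1 (EOQ₁), Q≈161.3) = €6,212,185.55
TC(tier 2, Q≈390.0) = €6,197,081.02
Minimum at tier 2: €6,197,081.02

€6,197,081.02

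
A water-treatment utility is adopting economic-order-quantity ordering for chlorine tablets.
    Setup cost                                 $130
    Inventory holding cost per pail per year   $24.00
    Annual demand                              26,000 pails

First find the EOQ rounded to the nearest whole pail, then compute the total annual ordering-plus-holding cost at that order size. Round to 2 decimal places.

EOQ = √(2DS/H) = √(2 × 26,000 × 130 / 24)
    = √(281,666.67) ≈ 530.72 → Q = 531 pails
Annual ordering cost = (D/Q)·S = (26,000/531) × 130 = $6,365.35
Annual holding cost  = (Q/2)·H = (531/2) × 24 = $6,372.00
Total = $6,365.35 + $6,372.00 = $12,737.35

$12,737.35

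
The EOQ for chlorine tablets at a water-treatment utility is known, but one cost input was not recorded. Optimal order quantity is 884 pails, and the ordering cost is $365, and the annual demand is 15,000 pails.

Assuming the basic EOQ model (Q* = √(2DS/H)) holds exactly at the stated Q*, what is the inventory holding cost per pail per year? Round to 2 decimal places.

$14.01

Since Q* = (2DS/H)^½, squaring gives Q*²·H = 2DS.
H = 2DS / Q² = 2 × 15,000 × 365 / 884² = 14.0123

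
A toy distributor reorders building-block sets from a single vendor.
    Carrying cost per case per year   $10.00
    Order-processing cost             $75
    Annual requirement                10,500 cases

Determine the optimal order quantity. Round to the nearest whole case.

397 cases

Q* = √(2·D·S / H) = √(2·10,500·75 / 10) = √157,500.0 ≈ 396.86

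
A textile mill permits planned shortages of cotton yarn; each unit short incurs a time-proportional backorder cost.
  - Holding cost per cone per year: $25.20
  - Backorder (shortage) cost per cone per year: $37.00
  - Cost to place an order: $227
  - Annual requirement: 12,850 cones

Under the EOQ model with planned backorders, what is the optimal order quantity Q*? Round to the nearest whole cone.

624 cones

Basic EOQ = √(2·12,850·227/25.2) = 481.149
Backorder adjustment √((H+b)/b) = √((25.2+37)/37) = 1.2966
Q* = 481.149 × 1.2966 ≈ 623.84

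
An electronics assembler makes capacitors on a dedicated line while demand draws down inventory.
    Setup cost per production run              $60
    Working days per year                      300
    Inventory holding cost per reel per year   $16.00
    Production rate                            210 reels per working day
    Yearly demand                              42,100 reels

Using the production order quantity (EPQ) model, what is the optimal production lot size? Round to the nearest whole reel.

976 reels

Daily demand d = 42,100/300 = 140.333; p = 210; 1 − d/p = 0.33175
EPQ = √(2DS / (H(1 − d/p)))
    = √(2 × 42,100 × 60 / (16 × 0.33175)) ≈ 975.59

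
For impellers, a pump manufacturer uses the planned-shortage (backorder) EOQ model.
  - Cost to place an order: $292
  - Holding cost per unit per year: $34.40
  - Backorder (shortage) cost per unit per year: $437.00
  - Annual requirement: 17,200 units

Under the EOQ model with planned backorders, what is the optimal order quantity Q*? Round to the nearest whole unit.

Basic EOQ = √(2·17,200·292/34.4) = 540.370
Backorder adjustment √((H+b)/b) = √((34.4+437)/437) = 1.0386
Q* = 540.370 × 1.0386 ≈ 561.24

561 units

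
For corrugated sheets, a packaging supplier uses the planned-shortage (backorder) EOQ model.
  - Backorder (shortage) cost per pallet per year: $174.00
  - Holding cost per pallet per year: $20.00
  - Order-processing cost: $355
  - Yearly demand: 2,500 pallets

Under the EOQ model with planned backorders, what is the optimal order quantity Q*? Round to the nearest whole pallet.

Q* = √(2DS/H) · √((H + b)/b)
   = √(2 × 2,500 × 355 / 20) · √((20 + 174) / 174)
   = 297.909 × 1.0559 ≈ 314.57

315 pallets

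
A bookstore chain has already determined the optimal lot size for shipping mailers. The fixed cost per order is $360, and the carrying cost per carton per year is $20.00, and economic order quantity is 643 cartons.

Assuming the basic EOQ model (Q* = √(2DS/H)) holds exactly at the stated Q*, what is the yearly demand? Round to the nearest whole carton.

From Q* = √(2DS/H) ⇒ Q*² = 2DS/H.
D = Q²H / (2S) = 643² × 20 / (2 × 360) = 11,484.69

11,485 cartons per year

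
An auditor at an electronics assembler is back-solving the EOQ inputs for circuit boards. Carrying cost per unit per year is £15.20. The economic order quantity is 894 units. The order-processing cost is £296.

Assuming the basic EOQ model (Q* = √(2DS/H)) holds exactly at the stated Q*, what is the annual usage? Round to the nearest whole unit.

20,521 units per year

From Q* = √(2DS/H) ⇒ Q*² = 2DS/H.
D = Q²H / (2S) = 894² × 15.2 / (2 × 296) = 20,520.92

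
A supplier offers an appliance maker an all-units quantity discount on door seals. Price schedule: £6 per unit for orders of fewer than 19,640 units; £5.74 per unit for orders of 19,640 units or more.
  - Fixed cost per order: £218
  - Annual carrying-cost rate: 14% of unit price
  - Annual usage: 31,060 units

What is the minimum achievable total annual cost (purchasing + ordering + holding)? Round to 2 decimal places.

£186,520.51

H₁ = 14%×£6 = £0.8400;  H₂ = 14%×£5.74 = £0.8036
EOQ₁ = √(2×31,060×218/0.8400) = 4,015.17  (< 19,640, feasible at tier 1)
EOQ₂ = √(2×31,060×218/0.8036) = 4,105.10  (< 19,640 → use Q = 19,640 at tier-2 price)
TC(tier 1 (EOQ₁), Q≈4,015.2) = £189,732.75
TC(tier 2, Q≈19,640.0) = £186,520.51
Minimum at tier 2: £186,520.51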